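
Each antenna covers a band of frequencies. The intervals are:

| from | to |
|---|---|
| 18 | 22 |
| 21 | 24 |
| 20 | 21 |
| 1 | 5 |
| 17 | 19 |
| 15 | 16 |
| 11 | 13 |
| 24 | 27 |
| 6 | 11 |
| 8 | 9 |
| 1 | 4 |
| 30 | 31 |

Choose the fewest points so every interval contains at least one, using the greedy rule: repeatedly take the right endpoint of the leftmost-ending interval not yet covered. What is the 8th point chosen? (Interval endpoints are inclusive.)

Process intervals by earliest right end; each time one isn't hit yet, stab at its right endpoint.
By right end: [1,4]  [1,5]  [8,9]  [6,11]  [11,13]  [15,16]  [17,19]  [20,21]  [18,22]  [21,24]  [24,27]  [30,31]
[1,4] uncovered → point at 4; [8,9] uncovered → point at 9; [11,13] uncovered → point at 13; [15,16] uncovered → point at 16; [17,19] uncovered → point at 19; [20,21] uncovered → point at 21; [24,27] uncovered → point at 27; [30,31] uncovered → point at 31.
Points: 4, 9, 13, 16, 19, 21, 27, 31 (8 total).

31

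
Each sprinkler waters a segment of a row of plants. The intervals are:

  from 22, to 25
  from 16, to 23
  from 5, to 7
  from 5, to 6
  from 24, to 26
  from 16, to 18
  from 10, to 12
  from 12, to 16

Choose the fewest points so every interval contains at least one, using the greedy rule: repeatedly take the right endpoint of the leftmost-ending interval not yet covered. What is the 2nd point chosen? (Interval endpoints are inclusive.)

12

Sorted: [5,6] [5,7] [10,12] [12,16] [16,18] [16,23] [22,25] [24,26]
{[5,6],[5,7]} hit by 6; {[10,12],[12,16]} hit by 12; {[16,18],[16,23]} hit by 18; {[22,25],[24,26]} hit by 25.
Points: 6, 12, 18, 25 (4 total).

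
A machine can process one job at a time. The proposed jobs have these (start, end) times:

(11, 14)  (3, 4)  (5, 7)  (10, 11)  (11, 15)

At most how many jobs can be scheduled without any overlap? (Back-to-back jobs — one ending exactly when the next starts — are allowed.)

Sort by end time and greedily take each interval whose start is ≥ the last chosen end.
By end time: (3,4), (5,7), (10,11), (11,14), (11,15).
Pick (3,4); next start ≥ 4 → (5,7); next start ≥ 7 → (10,11); next start ≥ 11 → (11,14).
Selected 4 jobs.

4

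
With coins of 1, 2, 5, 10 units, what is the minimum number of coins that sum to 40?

Greedy: take as many of the largest coin as possible, then repeat with the remainder.
40 − 4×10→0
Total coins = 4 = 4

4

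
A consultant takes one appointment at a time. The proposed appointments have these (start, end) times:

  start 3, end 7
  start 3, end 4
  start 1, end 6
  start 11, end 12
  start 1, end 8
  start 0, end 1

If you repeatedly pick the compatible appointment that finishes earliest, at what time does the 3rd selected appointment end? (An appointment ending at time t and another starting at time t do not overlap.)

By end time: (0,1), (3,4), (1,6), (3,7), (1,8), (11,12).
Pick (0,1); next start ≥ 1 → (3,4); next start ≥ 4 → (11,12).
Selected: (0,1) (3,4) (11,12)

12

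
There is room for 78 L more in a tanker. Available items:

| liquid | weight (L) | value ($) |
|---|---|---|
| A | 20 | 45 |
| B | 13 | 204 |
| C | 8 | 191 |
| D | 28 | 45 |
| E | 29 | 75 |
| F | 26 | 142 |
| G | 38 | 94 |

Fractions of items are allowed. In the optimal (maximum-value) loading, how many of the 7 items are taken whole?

Greedy by value/weight ratio, highest first.
Ratios (sorted): C 23.88, B 15.69, F 5.46, E 2.59, G 2.47, A 2.25, D 1.61
take C (8 @ 191); take B (13 @ 204); take F (26 @ 142); take E (29 @ 75); take 2/38 of G → 4.95. Capacity used 78/78.
4 item(s) taken whole; one partial (take 2/38 of G).

4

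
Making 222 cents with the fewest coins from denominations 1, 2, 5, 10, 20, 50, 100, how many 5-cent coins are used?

222 = 2×100 + 1×20 + 1×2
Count of 5: 0

0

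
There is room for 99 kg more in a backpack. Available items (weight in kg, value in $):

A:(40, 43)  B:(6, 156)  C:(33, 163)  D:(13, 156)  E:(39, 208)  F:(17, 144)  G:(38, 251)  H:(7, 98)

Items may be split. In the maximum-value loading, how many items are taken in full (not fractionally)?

5

Greedy by value/weight ratio, highest first.
Order: B (156/6=26.00) > H (98/7=14.00) > D (156/13=12.00) > F (144/17=8.47) > G (251/38=6.61) > E (208/39=5.33) > C (163/33=4.94) > A (43/40=1.07)
Fill: take B (6 @ 156) → take H (7 @ 98) → take D (13 @ 156) → take F (17 @ 144) → take G (38 @ 251) → take 18/39 of E → 96.00; 99/99 used.
5 item(s) taken whole; one partial (take 18/39 of E).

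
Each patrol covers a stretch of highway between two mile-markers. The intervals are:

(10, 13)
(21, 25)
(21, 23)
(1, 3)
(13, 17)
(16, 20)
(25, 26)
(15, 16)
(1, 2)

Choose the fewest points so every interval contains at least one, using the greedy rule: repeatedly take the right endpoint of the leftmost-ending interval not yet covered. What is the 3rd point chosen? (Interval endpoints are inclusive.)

16

Sort by right endpoint; whenever an interval is uncovered, place a point at its right end.
Sorted: [1,2] [1,3] [10,13] [15,16] [13,17] [16,20] [21,23] [21,25] [25,26]
{[1,2],[1,3]} hit by 2; {[10,13]} hit by 13; {[15,16],[13,17],[16,20]} hit by 16; {[21,23],[21,25]} hit by 23; {[25,26]} hit by 26.
Points: 2, 13, 16, 23, 26 (5 total).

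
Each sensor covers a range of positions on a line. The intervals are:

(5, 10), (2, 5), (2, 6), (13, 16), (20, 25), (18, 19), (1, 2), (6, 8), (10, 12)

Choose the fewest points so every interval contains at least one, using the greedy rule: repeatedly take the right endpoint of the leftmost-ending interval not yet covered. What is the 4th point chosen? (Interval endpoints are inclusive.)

By right end: [1,2]  [2,5]  [2,6]  [6,8]  [5,10]  [10,12]  [13,16]  [18,19]  [20,25]
[1,2] uncovered → point at 2; [6,8] uncovered → point at 8; [10,12] uncovered → point at 12; [13,16] uncovered → point at 16; [18,19] uncovered → point at 19; [20,25] uncovered → point at 25.
Points: 2, 8, 12, 16, 19, 25 (6 total).

16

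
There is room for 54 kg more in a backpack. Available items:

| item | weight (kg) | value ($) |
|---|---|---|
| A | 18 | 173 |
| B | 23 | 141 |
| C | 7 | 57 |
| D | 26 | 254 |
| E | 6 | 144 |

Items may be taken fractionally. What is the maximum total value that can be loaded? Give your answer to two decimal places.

603.57

Sort by value per unit weight and fill in that order.
Ratios (sorted): E 24.00, D 9.77, A 9.61, C 8.14, B 6.13
take E (6 @ 144); take D (26 @ 254); take A (18 @ 173); take 4/7 of C → 32.57. Capacity used 54/54.
Total value = 603.57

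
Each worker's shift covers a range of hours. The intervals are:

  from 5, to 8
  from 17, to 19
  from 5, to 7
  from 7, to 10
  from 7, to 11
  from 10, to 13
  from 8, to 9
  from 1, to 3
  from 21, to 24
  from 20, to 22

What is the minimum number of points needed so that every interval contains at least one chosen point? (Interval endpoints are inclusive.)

6

Sort by right endpoint; whenever an interval is uncovered, place a point at its right end.
By right end: [1,3]  [5,7]  [5,8]  [8,9]  [7,10]  [7,11]  [10,13]  [17,19]  [20,22]  [21,24]
[1,3] uncovered → point at 3; [5,7] uncovered → point at 7; [8,9] uncovered → point at 9; [10,13] uncovered → point at 13; [17,19] uncovered → point at 19; [20,22] uncovered → point at 22.
Points: 3, 7, 9, 13, 19, 22 (6 total).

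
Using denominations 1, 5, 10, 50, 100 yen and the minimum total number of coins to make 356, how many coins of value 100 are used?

356 = 3×100 + 1×50 + 1×5 + 1×1
Count of 100: 3

3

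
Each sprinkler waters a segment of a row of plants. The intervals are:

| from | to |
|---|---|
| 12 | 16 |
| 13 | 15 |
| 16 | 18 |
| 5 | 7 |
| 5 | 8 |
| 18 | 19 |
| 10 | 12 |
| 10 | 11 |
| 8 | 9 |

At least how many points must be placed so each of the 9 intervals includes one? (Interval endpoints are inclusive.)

5

Sort by right endpoint; whenever an interval is uncovered, place a point at its right end.
Sorted: [5,7] [5,8] [8,9] [10,11] [10,12] [13,15] [12,16] [16,18] [18,19]
{[5,7],[5,8]} hit by 7; {[8,9]} hit by 9; {[10,11],[10,12]} hit by 11; {[13,15],[12,16]} hit by 15; {[16,18],[18,19]} hit by 18.
Points: 7, 9, 11, 15, 18 (5 total).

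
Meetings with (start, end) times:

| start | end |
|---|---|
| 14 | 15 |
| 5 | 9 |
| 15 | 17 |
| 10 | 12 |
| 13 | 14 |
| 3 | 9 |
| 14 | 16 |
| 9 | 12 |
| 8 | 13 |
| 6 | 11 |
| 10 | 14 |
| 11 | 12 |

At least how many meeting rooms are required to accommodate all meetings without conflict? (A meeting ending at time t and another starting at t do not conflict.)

5

The answer is the maximum number of intervals overlapping at any instant.
Events (time:±→running): 3:+→1 5:+→2 6:+→3 8:+→4 9:-→3 9:-→2 9:+→3 10:+→4 10:+→5 … peak 5.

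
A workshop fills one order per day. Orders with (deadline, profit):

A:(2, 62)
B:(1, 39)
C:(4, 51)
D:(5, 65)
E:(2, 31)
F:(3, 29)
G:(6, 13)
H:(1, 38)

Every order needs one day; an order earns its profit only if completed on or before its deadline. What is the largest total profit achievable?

Profit order: D=65 A=62 C=51 B=39 H=38 E=31 F=29 G=13
Assign: D→slot 5, A→slot 2, C→slot 4, B→slot 1, H skipped, E skipped, F→slot 3, G→slot 6.
Slots: [1:B] [2:A] [3:F] [4:C] [5:D] [6:G]
Profit = 39 + 62 + 29 + 51 + 65 + 13 = 259

259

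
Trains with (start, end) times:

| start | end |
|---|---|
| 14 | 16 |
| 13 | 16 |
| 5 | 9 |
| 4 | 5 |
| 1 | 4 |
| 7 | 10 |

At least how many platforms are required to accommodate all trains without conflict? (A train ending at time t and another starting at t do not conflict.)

Count concurrent intervals with a sweep; the peak is the room count.
starts: [1, 4, 5, 7, 13, 14]
ends:   [4, 5, 9, 10, 16, 16]
s1→1 e4→0 s4→1 e5→0 s5→1 s7→2  — peak 2.

2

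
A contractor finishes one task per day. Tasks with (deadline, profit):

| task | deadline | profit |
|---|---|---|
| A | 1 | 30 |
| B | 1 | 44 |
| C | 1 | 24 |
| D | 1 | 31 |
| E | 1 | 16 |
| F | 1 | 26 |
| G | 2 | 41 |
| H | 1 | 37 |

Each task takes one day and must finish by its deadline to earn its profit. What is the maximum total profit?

Take jobs in profit order; each goes to the latest open slot no later than its deadline.
Profit order: B=44 G=41 H=37 D=31 A=30 F=26 C=24 E=16
Assign: B→slot 1, G→slot 2, H skipped, D skipped, A skipped, F skipped, C skipped, E skipped.
Slots: [1:B] [2:G]
Profit = 44 + 41 = 85

85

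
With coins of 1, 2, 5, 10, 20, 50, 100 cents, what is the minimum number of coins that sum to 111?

111 = 1×100 + 1×10 + 1×1
Total coins = 1 + 1 + 1 = 3

3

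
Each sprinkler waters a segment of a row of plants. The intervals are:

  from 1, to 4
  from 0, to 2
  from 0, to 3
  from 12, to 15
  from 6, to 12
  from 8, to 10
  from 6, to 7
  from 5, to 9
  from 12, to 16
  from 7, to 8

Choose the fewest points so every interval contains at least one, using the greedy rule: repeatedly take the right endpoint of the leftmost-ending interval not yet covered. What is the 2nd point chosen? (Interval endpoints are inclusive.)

Process intervals by earliest right end; each time one isn't hit yet, stab at its right endpoint.
By right end: [0,2]  [0,3]  [1,4]  [6,7]  [7,8]  [5,9]  [8,10]  [6,12]  [12,15]  [12,16]
[0,2] uncovered → point at 2; [6,7] uncovered → point at 7; [8,10] uncovered → point at 10; [12,15] uncovered → point at 15.
Points: 2, 7, 10, 15 (4 total).

7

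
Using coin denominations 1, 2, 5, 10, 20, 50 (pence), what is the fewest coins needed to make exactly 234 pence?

8

Greedy: take as many of the largest coin as possible, then repeat with the remainder.
234 = 4×50 + 1×20 + 1×10 + 2×2
Total coins = 4 + 1 + 1 + 2 = 8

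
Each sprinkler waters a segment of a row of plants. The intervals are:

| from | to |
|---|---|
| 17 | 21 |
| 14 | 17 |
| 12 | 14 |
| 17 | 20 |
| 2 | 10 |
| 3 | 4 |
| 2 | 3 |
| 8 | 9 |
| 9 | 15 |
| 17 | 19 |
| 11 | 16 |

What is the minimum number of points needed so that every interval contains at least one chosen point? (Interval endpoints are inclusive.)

Process intervals by earliest right end; each time one isn't hit yet, stab at its right endpoint.
By right end: [2,3]  [3,4]  [8,9]  [2,10]  [12,14]  [9,15]  [11,16]  [14,17]  [17,19]  [17,20]  [17,21]
[2,3] uncovered → point at 3; [8,9] uncovered → point at 9; [12,14] uncovered → point at 14; [17,19] uncovered → point at 19.
Points: 3, 9, 14, 19 (4 total).

4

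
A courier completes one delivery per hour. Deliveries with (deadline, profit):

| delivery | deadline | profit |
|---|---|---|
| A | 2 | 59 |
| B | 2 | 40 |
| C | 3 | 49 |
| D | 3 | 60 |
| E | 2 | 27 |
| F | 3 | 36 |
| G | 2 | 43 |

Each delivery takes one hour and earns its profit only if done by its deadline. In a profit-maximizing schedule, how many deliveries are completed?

Profit order: D=60 A=59 C=49 G=43 B=40 F=36 E=27
Assign: D→slot 3, A→slot 2, C→slot 1, G skipped, B skipped, F skipped, E skipped.
Slots: [1:C] [2:A] [3:D]
3 of 7 scheduled.

3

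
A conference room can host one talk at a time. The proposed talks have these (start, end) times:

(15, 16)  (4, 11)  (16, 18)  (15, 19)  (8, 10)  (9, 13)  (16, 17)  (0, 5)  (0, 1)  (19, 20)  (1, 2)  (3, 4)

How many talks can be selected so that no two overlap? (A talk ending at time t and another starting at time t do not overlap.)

7

Sort by end time and greedily take each interval whose start is ≥ the last chosen end.
Sorted by end: (0,1)  (1,2)  (3,4)  (0,5)  (8,10)  (4,11)  (9,13)  (15,16)  (16,17)  (16,18)  (15,19)  (19,20)
take (0,1); take (1,2); take (3,4); skip (0,5); take (8,10); skip (9,13); take (15,16); take (16,17); skip (16,18); skip (15,19); take (19,20).
Selected 7 talks.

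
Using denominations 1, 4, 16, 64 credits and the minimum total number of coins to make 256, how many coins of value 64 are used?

Greedy: take as many of the largest coin as possible, then repeat with the remainder.
256 = 4×64
Count of 64: 4

4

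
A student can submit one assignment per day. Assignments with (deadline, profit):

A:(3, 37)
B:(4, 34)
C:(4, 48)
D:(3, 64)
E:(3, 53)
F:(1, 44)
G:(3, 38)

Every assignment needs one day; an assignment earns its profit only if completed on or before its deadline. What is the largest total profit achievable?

209

Take jobs in profit order; each goes to the latest open slot no later than its deadline.
By profit: D(d3,64), E(d3,53), C(d4,48), F(d1,44), G(d3,38), A(d3,37), B(d4,34)
D→slot 3; E→slot 2; C→slot 4; F→slot 1; G skipped; A skipped; B skipped.
Profit = 44 + 53 + 64 + 48 = 209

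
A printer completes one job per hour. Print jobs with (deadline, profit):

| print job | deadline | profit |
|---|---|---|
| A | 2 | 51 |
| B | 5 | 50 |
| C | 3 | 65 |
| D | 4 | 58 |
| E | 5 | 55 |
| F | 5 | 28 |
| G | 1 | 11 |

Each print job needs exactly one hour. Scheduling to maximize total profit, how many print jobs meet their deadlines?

5

Profit order: C=65 D=58 E=55 A=51 B=50 F=28 G=11
Assign: C→slot 3, D→slot 4, E→slot 5, A→slot 2, B→slot 1, F skipped, G skipped.
Slots: [1:B] [2:A] [3:C] [4:D] [5:E]
5 of 7 scheduled.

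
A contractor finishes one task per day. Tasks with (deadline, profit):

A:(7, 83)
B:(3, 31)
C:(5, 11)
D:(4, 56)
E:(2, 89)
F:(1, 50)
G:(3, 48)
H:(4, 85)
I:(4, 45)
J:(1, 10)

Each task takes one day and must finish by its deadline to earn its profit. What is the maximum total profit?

374

Sort by profit descending; place each in the latest free slot ≤ its deadline.
By profit: E(d2,89), H(d4,85), A(d7,83), D(d4,56), F(d1,50), G(d3,48), I(d4,45), B(d3,31), C(d5,11), J(d1,10)
E→slot 2; H→slot 4; A→slot 7; D→slot 3; F→slot 1; G skipped; I skipped; B skipped; C→slot 5; J skipped.
Profit = 50 + 89 + 56 + 85 + 11 + 83 = 374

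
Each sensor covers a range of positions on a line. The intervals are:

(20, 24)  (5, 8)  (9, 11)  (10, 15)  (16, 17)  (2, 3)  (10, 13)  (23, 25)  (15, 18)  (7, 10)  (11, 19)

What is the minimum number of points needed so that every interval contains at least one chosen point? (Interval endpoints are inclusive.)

Process intervals by earliest right end; each time one isn't hit yet, stab at its right endpoint.
Sorted: [2,3] [5,8] [7,10] [9,11] [10,13] [10,15] [16,17] [15,18] [11,19] [20,24] [23,25]
{[2,3]} hit by 3; {[5,8],[7,10]} hit by 8; {[9,11],[10,13],[10,15]} hit by 11; {[16,17],[15,18],[11,19]} hit by 17; {[20,24],[23,25]} hit by 24.
Points: 3, 8, 11, 17, 24 (5 total).

5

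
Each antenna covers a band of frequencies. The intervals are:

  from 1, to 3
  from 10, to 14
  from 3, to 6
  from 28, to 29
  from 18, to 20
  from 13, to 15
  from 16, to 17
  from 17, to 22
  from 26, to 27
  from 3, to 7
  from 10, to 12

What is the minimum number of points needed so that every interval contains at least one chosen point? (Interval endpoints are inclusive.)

7

Sort by right endpoint; whenever an interval is uncovered, place a point at its right end.
Sorted: [1,3] [3,6] [3,7] [10,12] [10,14] [13,15] [16,17] [18,20] [17,22] [26,27] [28,29]
{[1,3],[3,6],[3,7]} hit by 3; {[10,12],[10,14]} hit by 12; {[13,15]} hit by 15; {[16,17]} hit by 17; {[18,20],[17,22]} hit by 20; {[26,27]} hit by 27; {[28,29]} hit by 29.
Points: 3, 12, 15, 17, 20, 27, 29 (7 total).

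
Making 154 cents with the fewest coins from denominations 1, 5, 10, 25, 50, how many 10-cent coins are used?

0

Greedy: take as many of the largest coin as possible, then repeat with the remainder.
154 = 3×50 + 4×1
Count of 10: 0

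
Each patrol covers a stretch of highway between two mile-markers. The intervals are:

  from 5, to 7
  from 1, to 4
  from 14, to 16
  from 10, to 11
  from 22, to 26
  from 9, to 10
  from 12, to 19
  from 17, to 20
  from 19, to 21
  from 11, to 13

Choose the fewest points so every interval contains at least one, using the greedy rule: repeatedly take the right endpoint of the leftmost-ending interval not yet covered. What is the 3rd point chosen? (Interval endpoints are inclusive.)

10

Sort by right endpoint; whenever an interval is uncovered, place a point at its right end.
By right end: [1,4]  [5,7]  [9,10]  [10,11]  [11,13]  [14,16]  [12,19]  [17,20]  [19,21]  [22,26]
[1,4] uncovered → point at 4; [5,7] uncovered → point at 7; [9,10] uncovered → point at 10; [11,13] uncovered → point at 13; [14,16] uncovered → point at 16; [17,20] uncovered → point at 20; [22,26] uncovered → point at 26.
Points: 4, 7, 10, 13, 16, 20, 26 (7 total).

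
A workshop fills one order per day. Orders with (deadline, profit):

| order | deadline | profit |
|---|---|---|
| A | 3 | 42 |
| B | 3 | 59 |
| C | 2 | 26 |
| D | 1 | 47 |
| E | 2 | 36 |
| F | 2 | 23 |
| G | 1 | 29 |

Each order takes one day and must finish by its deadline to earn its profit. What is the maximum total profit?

148

By profit: B(d3,59), D(d1,47), A(d3,42), E(d2,36), G(d1,29), C(d2,26), F(d2,23)
B→slot 3; D→slot 1; A→slot 2; E skipped; G skipped; C skipped; F skipped.
Profit = 47 + 42 + 59 = 148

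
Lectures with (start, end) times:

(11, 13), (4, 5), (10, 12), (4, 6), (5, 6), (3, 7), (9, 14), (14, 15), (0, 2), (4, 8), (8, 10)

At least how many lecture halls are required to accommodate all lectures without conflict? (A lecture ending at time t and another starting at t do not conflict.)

4

The answer is the maximum number of intervals overlapping at any instant.
Events (time:±→running): 0:+→1 2:-→0 3:+→1 4:+→2 4:+→3 4:+→4 … peak 4.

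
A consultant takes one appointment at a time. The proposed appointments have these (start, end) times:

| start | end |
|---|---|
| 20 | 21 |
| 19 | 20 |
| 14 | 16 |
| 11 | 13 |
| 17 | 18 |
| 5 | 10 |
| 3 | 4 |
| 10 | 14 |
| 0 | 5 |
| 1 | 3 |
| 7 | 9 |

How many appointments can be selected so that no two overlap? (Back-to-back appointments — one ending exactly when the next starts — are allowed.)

8

Sorted by end: (1,3)  (3,4)  (0,5)  (7,9)  (5,10)  (11,13)  (10,14)  (14,16)  (17,18)  (19,20)  (20,21)
take (1,3); take (3,4); take (7,9); skip (5,10); take (11,13); take (14,16); take (17,18); take (19,20); take (20,21).
Selected 8 appointments.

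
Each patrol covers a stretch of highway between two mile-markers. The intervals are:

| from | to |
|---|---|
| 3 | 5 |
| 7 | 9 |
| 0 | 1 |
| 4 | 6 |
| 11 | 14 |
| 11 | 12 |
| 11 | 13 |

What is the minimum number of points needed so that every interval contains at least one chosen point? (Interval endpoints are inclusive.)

4

Sort by right endpoint; whenever an interval is uncovered, place a point at its right end.
By right end: [0,1]  [3,5]  [4,6]  [7,9]  [11,12]  [11,13]  [11,14]
[0,1] uncovered → point at 1; [3,5] uncovered → point at 5; [7,9] uncovered → point at 9; [11,12] uncovered → point at 12.
Points: 1, 5, 9, 12 (4 total).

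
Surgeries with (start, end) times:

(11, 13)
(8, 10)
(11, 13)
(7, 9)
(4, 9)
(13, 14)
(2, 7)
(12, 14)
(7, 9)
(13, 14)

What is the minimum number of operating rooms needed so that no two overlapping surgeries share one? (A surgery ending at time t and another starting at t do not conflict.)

Count concurrent intervals with a sweep; the peak is the room count.
starts: [2, 4, 7, 7, 8, 11, 11, 12, 13, 13]
ends:   [7, 9, 9, 9, 10, 13, 13, 14, 14, 14]
s2→1 s4→2 e7→1 s7→2 s7→3 s8→4  — peak 4.

4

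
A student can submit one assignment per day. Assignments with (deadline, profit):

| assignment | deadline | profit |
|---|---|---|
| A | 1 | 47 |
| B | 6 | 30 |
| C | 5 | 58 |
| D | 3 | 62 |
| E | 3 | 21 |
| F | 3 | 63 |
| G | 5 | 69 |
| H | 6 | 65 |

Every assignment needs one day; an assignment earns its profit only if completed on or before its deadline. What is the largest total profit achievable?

364

Sort by profit descending; place each in the latest free slot ≤ its deadline.
By profit: G(d5,69), H(d6,65), F(d3,63), D(d3,62), C(d5,58), A(d1,47), B(d6,30), E(d3,21)
G→slot 5; H→slot 6; F→slot 3; D→slot 2; C→slot 4; A→slot 1; B skipped; E skipped.
Profit = 47 + 62 + 63 + 58 + 69 + 65 = 364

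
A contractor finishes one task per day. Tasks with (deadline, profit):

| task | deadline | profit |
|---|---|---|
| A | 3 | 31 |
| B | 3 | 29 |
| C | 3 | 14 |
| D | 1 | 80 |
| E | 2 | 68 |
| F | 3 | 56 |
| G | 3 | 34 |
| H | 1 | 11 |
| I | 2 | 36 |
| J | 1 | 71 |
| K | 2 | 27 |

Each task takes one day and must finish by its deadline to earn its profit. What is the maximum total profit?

204

Sort by profit descending; place each in the latest free slot ≤ its deadline.
By profit: D(d1,80), J(d1,71), E(d2,68), F(d3,56), I(d2,36), G(d3,34), A(d3,31), B(d3,29), K(d2,27), C(d3,14), H(d1,11)
D→slot 1; J skipped; E→slot 2; F→slot 3; I skipped; G skipped; A skipped; B skipped; K skipped; C skipped; H skipped.
Profit = 80 + 68 + 56 = 204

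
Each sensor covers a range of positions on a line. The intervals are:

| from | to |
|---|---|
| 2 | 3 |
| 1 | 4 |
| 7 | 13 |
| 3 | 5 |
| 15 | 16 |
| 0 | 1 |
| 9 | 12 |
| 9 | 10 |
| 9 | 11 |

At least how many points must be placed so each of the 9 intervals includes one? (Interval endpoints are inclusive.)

4

Sort by right endpoint; whenever an interval is uncovered, place a point at its right end.
Sorted: [0,1] [2,3] [1,4] [3,5] [9,10] [9,11] [9,12] [7,13] [15,16]
{[0,1]} hit by 1; {[2,3],[1,4],[3,5]} hit by 3; {[9,10],[9,11],[9,12],[7,13]} hit by 10; {[15,16]} hit by 16.
Points: 1, 3, 10, 16 (4 total).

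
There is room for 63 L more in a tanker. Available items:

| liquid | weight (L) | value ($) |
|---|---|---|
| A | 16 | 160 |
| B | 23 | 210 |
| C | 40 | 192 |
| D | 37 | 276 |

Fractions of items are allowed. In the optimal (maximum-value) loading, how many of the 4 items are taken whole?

2

Greedy by value/weight ratio, highest first.
Order: A (160/16=10.00) > B (210/23=9.13) > D (276/37=7.46) > C (192/40=4.80)
Fill: take A (16 @ 160) → take B (23 @ 210) → take 24/37 of D → 179.03; 63/63 used.
2 item(s) taken whole; one partial (take 24/37 of D).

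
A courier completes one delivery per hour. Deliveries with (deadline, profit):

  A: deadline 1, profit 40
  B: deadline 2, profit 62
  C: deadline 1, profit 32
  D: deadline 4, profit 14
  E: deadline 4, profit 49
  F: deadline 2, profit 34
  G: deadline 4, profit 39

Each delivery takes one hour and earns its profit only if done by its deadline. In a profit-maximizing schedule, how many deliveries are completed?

Profit order: B=62 E=49 A=40 G=39 F=34 C=32 D=14
Assign: B→slot 2, E→slot 4, A→slot 1, G→slot 3, F skipped, C skipped, D skipped.
Slots: [1:A] [2:B] [3:G] [4:E]
4 of 7 scheduled.

4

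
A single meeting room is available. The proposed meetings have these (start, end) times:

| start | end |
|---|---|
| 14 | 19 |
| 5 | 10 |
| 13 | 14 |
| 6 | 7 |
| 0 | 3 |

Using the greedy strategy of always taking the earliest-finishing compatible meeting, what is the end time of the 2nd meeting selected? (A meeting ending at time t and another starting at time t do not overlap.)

7

Sorted by end: (0,3)  (6,7)  (5,10)  (13,14)  (14,19)
take (0,3); take (6,7); take (13,14); take (14,19).
Selected: (0,3) (6,7) (13,14) (14,19)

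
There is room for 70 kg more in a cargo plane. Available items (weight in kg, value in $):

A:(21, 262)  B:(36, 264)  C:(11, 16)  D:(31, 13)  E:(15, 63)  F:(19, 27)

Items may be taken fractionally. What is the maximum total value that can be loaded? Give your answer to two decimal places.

Sort by value per unit weight and fill in that order.
Ratios (sorted): A 12.48, B 7.33, E 4.20, C 1.45, F 1.42, D 0.42
take A (21 @ 262); take B (36 @ 264); take 13/15 of E → 54.60. Capacity used 70/70.
Total value = 580.60

580.60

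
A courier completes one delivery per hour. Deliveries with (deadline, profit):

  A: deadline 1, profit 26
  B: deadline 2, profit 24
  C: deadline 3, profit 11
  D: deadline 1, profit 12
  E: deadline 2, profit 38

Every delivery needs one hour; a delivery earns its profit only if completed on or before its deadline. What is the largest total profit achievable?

75

Take jobs in profit order; each goes to the latest open slot no later than its deadline.
Profit order: E=38 A=26 B=24 D=12 C=11
Assign: E→slot 2, A→slot 1, B skipped, D skipped, C→slot 3.
Slots: [1:A] [2:E] [3:C]
Profit = 26 + 38 + 11 = 75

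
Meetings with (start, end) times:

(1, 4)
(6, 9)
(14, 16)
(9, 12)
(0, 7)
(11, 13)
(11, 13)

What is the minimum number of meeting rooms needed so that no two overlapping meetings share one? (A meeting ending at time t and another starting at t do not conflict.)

3

Events (time:±→running): 0:+→1 1:+→2 4:-→1 6:+→2 7:-→1 9:-→0 9:+→1 11:+→2 11:+→3 … peak 3.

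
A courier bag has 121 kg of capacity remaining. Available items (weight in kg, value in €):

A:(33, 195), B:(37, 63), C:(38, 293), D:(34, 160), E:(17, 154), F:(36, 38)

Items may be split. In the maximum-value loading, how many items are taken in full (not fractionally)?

Order: E (154/17=9.06) > C (293/38=7.71) > A (195/33=5.91) > D (160/34=4.71) > B (63/37=1.70) > F (38/36=1.06)
Fill: take E (17 @ 154) → take C (38 @ 293) → take A (33 @ 195) → take 33/34 of D → 155.29; 121/121 used.
3 item(s) taken whole; one partial (take 33/34 of D).

3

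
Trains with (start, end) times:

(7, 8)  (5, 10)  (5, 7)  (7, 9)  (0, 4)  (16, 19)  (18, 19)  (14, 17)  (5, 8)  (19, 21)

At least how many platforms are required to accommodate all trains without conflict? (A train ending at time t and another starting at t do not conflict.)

Events (time:±→running): 0:+→1 4:-→0 5:+→1 5:+→2 5:+→3 7:-→2 7:+→3 7:+→4 … peak 4.

4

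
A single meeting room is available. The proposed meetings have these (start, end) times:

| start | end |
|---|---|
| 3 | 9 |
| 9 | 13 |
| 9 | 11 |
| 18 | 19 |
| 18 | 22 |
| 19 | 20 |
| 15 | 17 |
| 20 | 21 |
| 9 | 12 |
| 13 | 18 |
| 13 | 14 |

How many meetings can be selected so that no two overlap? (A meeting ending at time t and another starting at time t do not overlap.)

7

Sorted by end: (3,9)  (9,11)  (9,12)  (9,13)  (13,14)  (15,17)  (13,18)  (18,19)  (19,20)  (20,21)  (18,22)
take (3,9); take (9,11); skip (9,13); take (13,14); take (15,17); skip (13,18); take (18,19); take (19,20); take (20,21).
Selected 7 meetings.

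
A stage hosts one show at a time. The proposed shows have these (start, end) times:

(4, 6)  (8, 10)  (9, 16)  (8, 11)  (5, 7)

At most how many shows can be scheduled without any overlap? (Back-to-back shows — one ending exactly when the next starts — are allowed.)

2

Greedy by earliest finish: after sorting by end time, pick each interval compatible with the last pick.
Sorted by end: (4,6)  (5,7)  (8,10)  (8,11)  (9,16)
take (4,6); take (8,10); skip (8,11); skip (9,16).
Selected 2 shows.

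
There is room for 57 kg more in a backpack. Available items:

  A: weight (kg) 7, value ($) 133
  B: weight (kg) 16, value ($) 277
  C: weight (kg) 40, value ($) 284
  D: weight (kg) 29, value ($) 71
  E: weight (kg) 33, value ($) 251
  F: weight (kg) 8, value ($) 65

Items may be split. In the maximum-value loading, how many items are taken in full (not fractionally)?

3

Greedy by value/weight ratio, highest first.
Order: A (133/7=19.00) > B (277/16=17.31) > F (65/8=8.12) > E (251/33=7.61) > C (284/40=7.10) > D (71/29=2.45)
Fill: take A (7 @ 133) → take B (16 @ 277) → take F (8 @ 65) → take 26/33 of E → 197.76; 57/57 used.
3 item(s) taken whole; one partial (take 26/33 of E).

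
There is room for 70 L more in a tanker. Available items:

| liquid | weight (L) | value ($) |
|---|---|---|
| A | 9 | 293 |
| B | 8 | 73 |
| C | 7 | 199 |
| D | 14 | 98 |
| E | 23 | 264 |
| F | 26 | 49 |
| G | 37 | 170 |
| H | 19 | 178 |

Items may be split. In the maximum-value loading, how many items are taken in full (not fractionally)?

5

Order: A (293/9=32.56) > C (199/7=28.43) > E (264/23=11.48) > H (178/19=9.37) > B (73/8=9.12) > D (98/14=7.00) > G (170/37=4.59) > F (49/26=1.88)
Fill: take A (9 @ 293) → take C (7 @ 199) → take E (23 @ 264) → take H (19 @ 178) → take B (8 @ 73) → take 4/14 of D → 28.00; 70/70 used.
5 item(s) taken whole; one partial (take 4/14 of D).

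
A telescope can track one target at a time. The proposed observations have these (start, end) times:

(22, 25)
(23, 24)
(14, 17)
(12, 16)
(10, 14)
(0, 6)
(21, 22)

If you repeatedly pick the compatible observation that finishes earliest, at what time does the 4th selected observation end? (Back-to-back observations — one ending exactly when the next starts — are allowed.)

22

By end time: (0,6), (10,14), (12,16), (14,17), (21,22), (23,24), (22,25).
Pick (0,6); next start ≥ 6 → (10,14); next start ≥ 14 → (14,17); next start ≥ 17 → (21,22); next start ≥ 22 → (23,24).
Selected: (0,6) (10,14) (14,17) (21,22) (23,24)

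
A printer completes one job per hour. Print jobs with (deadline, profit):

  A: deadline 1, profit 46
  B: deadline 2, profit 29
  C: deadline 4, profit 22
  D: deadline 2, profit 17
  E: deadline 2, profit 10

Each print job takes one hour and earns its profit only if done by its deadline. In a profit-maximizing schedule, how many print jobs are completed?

Take jobs in profit order; each goes to the latest open slot no later than its deadline.
Profit order: A=46 B=29 C=22 D=17 E=10
Assign: A→slot 1, B→slot 2, C→slot 4, D skipped, E skipped.
Slots: [1:A] [2:B] [4:C]
3 of 5 scheduled.

3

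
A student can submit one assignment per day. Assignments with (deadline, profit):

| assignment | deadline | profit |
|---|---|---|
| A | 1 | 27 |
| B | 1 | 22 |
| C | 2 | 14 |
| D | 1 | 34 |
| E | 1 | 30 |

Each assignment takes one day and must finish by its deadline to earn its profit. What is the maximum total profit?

48

By profit: D(d1,34), E(d1,30), A(d1,27), B(d1,22), C(d2,14)
D→slot 1; E skipped; A skipped; B skipped; C→slot 2.
Profit = 34 + 14 = 48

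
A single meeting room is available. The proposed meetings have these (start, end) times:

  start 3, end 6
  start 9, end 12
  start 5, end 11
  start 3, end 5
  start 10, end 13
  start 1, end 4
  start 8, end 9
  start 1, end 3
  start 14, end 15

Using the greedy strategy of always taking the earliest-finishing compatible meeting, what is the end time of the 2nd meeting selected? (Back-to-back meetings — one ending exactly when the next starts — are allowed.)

5

Greedy by earliest finish: after sorting by end time, pick each interval compatible with the last pick.
By end time: (1,3), (1,4), (3,5), (3,6), (8,9), (5,11), (9,12), (10,13), (14,15).
Pick (1,3); next start ≥ 3 → (3,5); next start ≥ 5 → (8,9); next start ≥ 9 → (9,12); next start ≥ 12 → (14,15).
Selected: (1,3) (3,5) (8,9) (9,12) (14,15)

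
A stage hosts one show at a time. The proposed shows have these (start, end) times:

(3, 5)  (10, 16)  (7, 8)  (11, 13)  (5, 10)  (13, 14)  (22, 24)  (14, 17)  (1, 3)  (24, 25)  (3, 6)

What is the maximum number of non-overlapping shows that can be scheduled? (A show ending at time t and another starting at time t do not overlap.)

Order by finish time; keep every interval that doesn't clash with the previous kept one.
By end time: (1,3), (3,5), (3,6), (7,8), (5,10), (11,13), (13,14), (10,16), (14,17), (22,24), (24,25).
Pick (1,3); next start ≥ 3 → (3,5); next start ≥ 5 → (7,8); next start ≥ 8 → (11,13); next start ≥ 13 → (13,14); next start ≥ 14 → (14,17); next start ≥ 17 → (22,24); next start ≥ 24 → (24,25).
Selected 8 shows.

8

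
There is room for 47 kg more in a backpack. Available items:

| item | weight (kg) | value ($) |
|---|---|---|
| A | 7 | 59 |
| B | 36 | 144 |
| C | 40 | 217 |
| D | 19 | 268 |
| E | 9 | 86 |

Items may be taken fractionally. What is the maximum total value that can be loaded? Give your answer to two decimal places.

478.10

Sort by value per unit weight and fill in that order.
Order: D (268/19=14.11) > E (86/9=9.56) > A (59/7=8.43) > C (217/40=5.42) > B (144/36=4.00)
Fill: take D (19 @ 268) → take E (9 @ 86) → take A (7 @ 59) → take 12/40 of C → 65.10; 47/47 used.
Total value = 478.10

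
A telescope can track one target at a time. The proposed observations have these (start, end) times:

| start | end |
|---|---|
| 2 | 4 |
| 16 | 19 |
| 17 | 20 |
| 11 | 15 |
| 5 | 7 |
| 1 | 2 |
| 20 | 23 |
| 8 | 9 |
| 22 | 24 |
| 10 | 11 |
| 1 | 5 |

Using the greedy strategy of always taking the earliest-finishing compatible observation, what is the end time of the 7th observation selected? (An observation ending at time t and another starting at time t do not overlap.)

Order by finish time; keep every interval that doesn't clash with the previous kept one.
By end time: (1,2), (2,4), (1,5), (5,7), (8,9), (10,11), (11,15), (16,19), (17,20), (20,23), (22,24).
Pick (1,2); next start ≥ 2 → (2,4); next start ≥ 4 → (5,7); next start ≥ 7 → (8,9); next start ≥ 9 → (10,11); next start ≥ 11 → (11,15); next start ≥ 15 → (16,19); next start ≥ 19 → (20,23).
Selected: (1,2) (2,4) (5,7) (8,9) (10,11) (11,15) (16,19) (20,23)

19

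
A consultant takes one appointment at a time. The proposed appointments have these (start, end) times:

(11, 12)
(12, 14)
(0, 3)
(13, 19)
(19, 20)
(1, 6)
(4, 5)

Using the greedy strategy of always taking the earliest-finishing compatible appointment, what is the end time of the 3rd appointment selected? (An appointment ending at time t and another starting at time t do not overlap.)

Sort by end time and greedily take each interval whose start is ≥ the last chosen end.
By end time: (0,3), (4,5), (1,6), (11,12), (12,14), (13,19), (19,20).
Pick (0,3); next start ≥ 3 → (4,5); next start ≥ 5 → (11,12); next start ≥ 12 → (12,14); next start ≥ 14 → (19,20).
Selected: (0,3) (4,5) (11,12) (12,14) (19,20)

12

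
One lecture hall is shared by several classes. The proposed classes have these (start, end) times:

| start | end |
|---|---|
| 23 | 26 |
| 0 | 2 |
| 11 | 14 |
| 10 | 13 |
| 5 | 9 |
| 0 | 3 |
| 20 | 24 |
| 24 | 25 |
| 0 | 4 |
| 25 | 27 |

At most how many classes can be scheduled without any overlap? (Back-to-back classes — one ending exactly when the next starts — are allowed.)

Sort by end time and greedily take each interval whose start is ≥ the last chosen end.
By end time: (0,2), (0,3), (0,4), (5,9), (10,13), (11,14), (20,24), (24,25), (23,26), (25,27).
Pick (0,2); next start ≥ 2 → (5,9); next start ≥ 9 → (10,13); next start ≥ 13 → (20,24); next start ≥ 24 → (24,25); next start ≥ 25 → (25,27).
Selected 6 classes.

6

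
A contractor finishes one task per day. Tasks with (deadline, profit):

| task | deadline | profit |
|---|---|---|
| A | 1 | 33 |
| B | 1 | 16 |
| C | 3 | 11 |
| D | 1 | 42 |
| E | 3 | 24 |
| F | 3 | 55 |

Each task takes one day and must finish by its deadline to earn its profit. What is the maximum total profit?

Sort by profit descending; place each in the latest free slot ≤ its deadline.
Profit order: F=55 D=42 A=33 E=24 B=16 C=11
Assign: F→slot 3, D→slot 1, A skipped, E→slot 2, B skipped, C skipped.
Slots: [1:D] [2:E] [3:F]
Profit = 42 + 24 + 55 = 121

121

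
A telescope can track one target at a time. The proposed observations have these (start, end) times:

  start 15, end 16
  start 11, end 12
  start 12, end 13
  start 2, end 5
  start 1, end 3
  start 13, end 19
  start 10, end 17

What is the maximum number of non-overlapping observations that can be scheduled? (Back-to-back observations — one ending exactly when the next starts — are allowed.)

By end time: (1,3), (2,5), (11,12), (12,13), (15,16), (10,17), (13,19).
Pick (1,3); next start ≥ 3 → (11,12); next start ≥ 12 → (12,13); next start ≥ 13 → (15,16).
Selected 4 observations.

4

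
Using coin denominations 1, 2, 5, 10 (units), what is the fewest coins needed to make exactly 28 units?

28 − 2×10→8 − 1×5→3 − 1×2→1 − 1×1→0
Total coins = 2 + 1 + 1 + 1 = 5

5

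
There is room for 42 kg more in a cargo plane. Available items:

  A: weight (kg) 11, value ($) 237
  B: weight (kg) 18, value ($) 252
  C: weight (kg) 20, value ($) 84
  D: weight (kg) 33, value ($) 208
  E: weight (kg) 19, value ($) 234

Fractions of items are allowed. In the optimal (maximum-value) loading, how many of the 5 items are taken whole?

2

Ratios (sorted): A 21.55, B 14.00, E 12.32, D 6.30, C 4.20
take A (11 @ 237); take B (18 @ 252); take 13/19 of E → 160.11. Capacity used 42/42.
2 item(s) taken whole; one partial (take 13/19 of E).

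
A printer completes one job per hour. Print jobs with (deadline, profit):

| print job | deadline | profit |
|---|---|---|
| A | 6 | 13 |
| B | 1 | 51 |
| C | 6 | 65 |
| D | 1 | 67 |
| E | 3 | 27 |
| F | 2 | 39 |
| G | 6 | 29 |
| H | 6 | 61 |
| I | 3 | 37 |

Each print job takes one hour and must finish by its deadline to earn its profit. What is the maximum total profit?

298

By profit: D(d1,67), C(d6,65), H(d6,61), B(d1,51), F(d2,39), I(d3,37), G(d6,29), E(d3,27), A(d6,13)
D→slot 1; C→slot 6; H→slot 5; B skipped; F→slot 2; I→slot 3; G→slot 4; E skipped; A skipped.
Profit = 67 + 39 + 37 + 29 + 61 + 65 = 298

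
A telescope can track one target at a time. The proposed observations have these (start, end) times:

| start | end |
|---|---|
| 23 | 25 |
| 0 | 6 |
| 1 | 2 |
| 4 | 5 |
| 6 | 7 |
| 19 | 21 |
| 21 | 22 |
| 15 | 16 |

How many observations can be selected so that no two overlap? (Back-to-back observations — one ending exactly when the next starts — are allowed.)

7

Greedy by earliest finish: after sorting by end time, pick each interval compatible with the last pick.
Sorted by end: (1,2)  (4,5)  (0,6)  (6,7)  (15,16)  (19,21)  (21,22)  (23,25)
take (1,2); take (4,5); take (6,7); take (15,16); take (19,21); take (21,22); take (23,25).
Selected 7 observations.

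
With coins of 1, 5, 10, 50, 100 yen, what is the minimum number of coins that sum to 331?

7

331 − 3×100→31 − 3×10→1 − 1×1→0
Total coins = 3 + 3 + 1 = 7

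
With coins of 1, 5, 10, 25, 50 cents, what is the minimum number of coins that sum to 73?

6

Greedy: take as many of the largest coin as possible, then repeat with the remainder.
73 − 1×50→23 − 2×10→3 − 3×1→0
Total coins = 1 + 2 + 3 = 6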